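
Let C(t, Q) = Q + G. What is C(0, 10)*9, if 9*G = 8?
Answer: 98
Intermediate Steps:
G = 8/9 (G = (⅑)*8 = 8/9 ≈ 0.88889)
C(t, Q) = 8/9 + Q (C(t, Q) = Q + 8/9 = 8/9 + Q)
C(0, 10)*9 = (8/9 + 10)*9 = (98/9)*9 = 98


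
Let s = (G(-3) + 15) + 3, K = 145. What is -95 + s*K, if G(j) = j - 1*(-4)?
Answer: 2660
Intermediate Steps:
G(j) = 4 + j (G(j) = j + 4 = 4 + j)
s = 19 (s = ((4 - 3) + 15) + 3 = (1 + 15) + 3 = 16 + 3 = 19)
-95 + s*K = -95 + 19*145 = -95 + 2755 = 2660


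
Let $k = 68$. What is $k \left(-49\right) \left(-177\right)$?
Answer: $589764$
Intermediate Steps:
$k \left(-49\right) \left(-177\right) = 68 \left(-49\right) \left(-177\right) = \left(-3332\right) \left(-177\right) = 589764$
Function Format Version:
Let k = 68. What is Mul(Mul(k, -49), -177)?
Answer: 589764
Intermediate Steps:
Mul(Mul(k, -49), -177) = Mul(Mul(68, -49), -177) = Mul(-3332, -177) = 589764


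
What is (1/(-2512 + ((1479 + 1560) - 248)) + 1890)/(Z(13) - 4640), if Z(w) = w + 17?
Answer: -527311/1286190 ≈ -0.40998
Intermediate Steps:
Z(w) = 17 + w
(1/(-2512 + ((1479 + 1560) - 248)) + 1890)/(Z(13) - 4640) = (1/(-2512 + ((1479 + 1560) - 248)) + 1890)/((17 + 13) - 4640) = (1/(-2512 + (3039 - 248)) + 1890)/(30 - 4640) = (1/(-2512 + 2791) + 1890)/(-4610) = (1/279 + 1890)*(-1/4610) = (527311/279)*(-1/4610) = -527311/1286190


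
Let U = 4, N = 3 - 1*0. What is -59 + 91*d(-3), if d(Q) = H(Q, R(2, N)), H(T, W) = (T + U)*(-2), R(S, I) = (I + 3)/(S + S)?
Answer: -241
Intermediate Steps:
N = 3 (N = 3 + 0 = 3)
R(S, I) = (3 + I)/(2*S) (R(S, I) = (3 + I)/((2*S)) = (3 + I)*(1/(2*S)) = (3 + I)/(2*S))
H(T, W) = -8 - 2*T (H(T, W) = (T + 4)*(-2) = (4 + T)*(-2) = -8 - 2*T)
d(Q) = -8 - 2*Q
-59 + 91*d(-3) = -59 + 91*(-8 - 2*(-3)) = -59 + 91*(-8 + 6) = -59 + 91*(-2) = -59 - 182 = -241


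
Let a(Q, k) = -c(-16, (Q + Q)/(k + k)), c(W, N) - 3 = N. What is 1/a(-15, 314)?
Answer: -314/927 ≈ -0.33873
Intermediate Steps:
c(W, N) = 3 + N
a(Q, k) = -3 - Q/k (a(Q, k) = -(3 + (Q + Q)/(k + k)) = -(3 + (2*Q)/((2*k))) = -(3 + (2*Q)*(1/(2*k))) = -(3 + Q/k) = -3 - Q/k)
1/a(-15, 314) = 1/(-3 - 1*(-15)/314) = 1/(-3 - 1*(-15)*1/314) = 1/(-3 + 15/314) = 1/(-927/314) = -314/927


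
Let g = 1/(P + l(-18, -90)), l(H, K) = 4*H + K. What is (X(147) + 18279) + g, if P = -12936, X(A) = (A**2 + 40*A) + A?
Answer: 601394669/13098 ≈ 45915.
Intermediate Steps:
X(A) = A**2 + 41*A
l(H, K) = K + 4*H
g = -1/13098 (g = 1/(-12936 + (-90 + 4*(-18))) = 1/(-12936 + (-90 - 72)) = 1/(-12936 - 162) = 1/(-13098) = -1/13098 ≈ -7.6347e-5)
(X(147) + 18279) + g = (147*(41 + 147) + 18279) - 1/13098 = (147*188 + 18279) - 1/13098 = (27636 + 18279) - 1/13098 = 45915 - 1/13098 = 601394669/13098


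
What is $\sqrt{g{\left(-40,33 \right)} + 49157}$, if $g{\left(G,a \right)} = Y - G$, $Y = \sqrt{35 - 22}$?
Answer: $\sqrt{49197 + \sqrt{13}} \approx 221.81$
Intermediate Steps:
$Y = \sqrt{13} \approx 3.6056$
$g{\left(G,a \right)} = \sqrt{13} - G$
$\sqrt{g{\left(-40,33 \right)} + 49157} = \sqrt{\left(\sqrt{13} - -40\right) + 49157} = \sqrt{\left(\sqrt{13} + 40\right) + 49157} = \sqrt{\left(40 + \sqrt{13}\right) + 49157} = \sqrt{49197 + \sqrt{13}}$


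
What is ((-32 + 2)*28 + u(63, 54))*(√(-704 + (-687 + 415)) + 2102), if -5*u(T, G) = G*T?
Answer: -15979404/5 - 30408*I*√61/5 ≈ -3.1959e+6 - 47499.0*I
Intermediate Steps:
u(T, G) = -G*T/5
((-32 + 2)*28 + u(63, 54))*(√(-704 + (-687 + 415)) + 2102) = ((-32 + 2)*28 - ⅕*54*63)*(√(-704 + (-687 + 415)) + 2102) = (-30*28 - 3402/5)*(√(-704 - 272) + 2102) = (-840 - 3402/5)*(√(-976) + 2102) = -7602*(4*I*√61 + 2102)/5 = -7602*(2102 + 4*I*√61)/5 = -15979404/5 - 30408*I*√61/5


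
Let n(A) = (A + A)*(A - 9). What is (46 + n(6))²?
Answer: 100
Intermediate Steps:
n(A) = 2*A*(-9 + A) (n(A) = (2*A)*(-9 + A) = 2*A*(-9 + A))
(46 + n(6))² = (46 + 2*6*(-9 + 6))² = (46 + 2*6*(-3))² = (46 - 36)² = 10² = 100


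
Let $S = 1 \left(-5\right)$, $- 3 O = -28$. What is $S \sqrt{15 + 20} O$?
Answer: $- \frac{140 \sqrt{35}}{3} \approx -276.08$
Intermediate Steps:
$O = \frac{28}{3}$ ($O = \left(- \frac{1}{3}\right) \left(-28\right) = \frac{28}{3} \approx 9.3333$)
$S = -5$
$S \sqrt{15 + 20} O = - 5 \sqrt{15 + 20} \cdot \frac{28}{3} = - 5 \sqrt{35} \cdot \frac{28}{3} = - \frac{140 \sqrt{35}}{3}$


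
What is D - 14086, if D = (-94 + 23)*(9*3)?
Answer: -16003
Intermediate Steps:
D = -1917 (D = -71*27 = -1917)
D - 14086 = -1917 - 14086 = -16003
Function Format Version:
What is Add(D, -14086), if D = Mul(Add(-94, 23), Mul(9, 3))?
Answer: -16003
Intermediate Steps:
D = -1917 (D = Mul(-71, 27) = -1917)
Add(D, -14086) = Add(-1917, -14086) = -16003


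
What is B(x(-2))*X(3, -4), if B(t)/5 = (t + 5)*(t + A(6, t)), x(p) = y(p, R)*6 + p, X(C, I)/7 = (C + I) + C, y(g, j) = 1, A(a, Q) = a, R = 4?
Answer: 6300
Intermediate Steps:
X(C, I) = 7*I + 14*C (X(C, I) = 7*((C + I) + C) = 7*(I + 2*C) = 7*I + 14*C)
x(p) = 6 + p (x(p) = 1*6 + p = 6 + p)
B(t) = 5*(5 + t)*(6 + t) (B(t) = 5*((t + 5)*(t + 6)) = 5*((5 + t)*(6 + t)) = 5*(5 + t)*(6 + t))
B(x(-2))*X(3, -4) = (150 + 5*(6 - 2)**2 + 55*(6 - 2))*(7*(-4) + 14*3) = (150 + 5*4**2 + 55*4)*(-28 + 42) = (150 + 5*16 + 220)*14 = (150 + 80 + 220)*14 = 450*14 = 6300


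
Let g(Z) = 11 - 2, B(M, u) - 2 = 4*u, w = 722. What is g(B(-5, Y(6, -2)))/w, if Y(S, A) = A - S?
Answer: 9/722 ≈ 0.012465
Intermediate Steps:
B(M, u) = 2 + 4*u
g(Z) = 9
g(B(-5, Y(6, -2)))/w = 9/722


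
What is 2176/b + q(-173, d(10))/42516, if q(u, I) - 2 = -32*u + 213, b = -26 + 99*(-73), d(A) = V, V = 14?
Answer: -5644757/34263172 ≈ -0.16475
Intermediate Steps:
d(A) = 14
b = -7253 (b = -26 - 7227 = -7253)
q(u, I) = 215 - 32*u (q(u, I) = 2 + (-32*u + 213) = 2 + (213 - 32*u) = 215 - 32*u)
2176/b + q(-173, d(10))/42516 = 2176/(-7253) + (215 - 32*(-173))/42516 = 2176*(-1/7253) + (215 + 5536)*(1/42516) = -2176/7253 + 5751*(1/42516) = -2176/7253 + 639/4724 = -5644757/34263172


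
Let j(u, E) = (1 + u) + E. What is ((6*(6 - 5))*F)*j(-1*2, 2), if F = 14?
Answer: 84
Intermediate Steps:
j(u, E) = 1 + E + u
((6*(6 - 5))*F)*j(-1*2, 2) = ((6*(6 - 5))*14)*(1 + 2 - 1*2) = ((6*1)*14)*(1 + 2 - 2) = (6*14)*1 = 84*1 = 84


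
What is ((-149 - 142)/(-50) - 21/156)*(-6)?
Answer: -22173/650 ≈ -34.112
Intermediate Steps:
((-149 - 142)/(-50) - 21/156)*(-6) = (-291*(-1/50) - 21*1/156)*(-6) = (291/50 - 7/52)*(-6) = (7391/1300)*(-6) = -22173/650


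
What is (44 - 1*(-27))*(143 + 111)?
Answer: 18034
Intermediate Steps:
(44 - 1*(-27))*(143 + 111) = (44 + 27)*254 = 71*254 = 18034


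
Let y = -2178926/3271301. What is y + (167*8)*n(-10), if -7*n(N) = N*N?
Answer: -437061066082/22899107 ≈ -19086.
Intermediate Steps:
y = -2178926/3271301 (y = -2178926*1/3271301 = -2178926/3271301 ≈ -0.66607)
n(N) = -N²/7 (n(N) = -N*N/7 = -N²/7)
y + (167*8)*n(-10) = -2178926/3271301 + (167*8)*(-⅐*(-10)²) = -2178926/3271301 + 1336*(-⅐*100) = -2178926/3271301 + 1336*(-100/7) = -2178926/3271301 - 133600/7 = -437061066082/22899107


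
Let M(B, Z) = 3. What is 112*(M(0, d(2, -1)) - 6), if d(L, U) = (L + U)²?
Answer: -336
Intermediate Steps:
112*(M(0, d(2, -1)) - 6) = 112*(3 - 6) = 112*(-3) = -336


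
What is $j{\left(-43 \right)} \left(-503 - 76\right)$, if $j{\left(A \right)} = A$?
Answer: $24897$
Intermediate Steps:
$j{\left(-43 \right)} \left(-503 - 76\right) = - 43 \left(-503 - 76\right) = \left(-43\right) \left(-579\right) = 24897$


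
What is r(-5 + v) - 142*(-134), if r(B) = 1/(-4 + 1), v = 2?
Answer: 57083/3 ≈ 19028.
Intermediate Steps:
r(B) = -1/3 (r(B) = 1/(-3) = -1/3)
r(-5 + v) - 142*(-134) = -1/3 - 142*(-134) = -1/3 + 19028 = 57083/3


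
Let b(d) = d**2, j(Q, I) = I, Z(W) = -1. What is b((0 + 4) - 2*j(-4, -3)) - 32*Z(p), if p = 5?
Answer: 132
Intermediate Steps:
b((0 + 4) - 2*j(-4, -3)) - 32*Z(p) = ((0 + 4) - 2*(-3))**2 - 32*(-1) = (4 + 6)**2 + 32 = 10**2 + 32 = 100 + 32 = 132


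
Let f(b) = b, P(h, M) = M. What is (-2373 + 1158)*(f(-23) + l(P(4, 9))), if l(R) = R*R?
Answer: -70470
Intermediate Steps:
l(R) = R²
(-2373 + 1158)*(f(-23) + l(P(4, 9))) = (-2373 + 1158)*(-23 + 9²) = -1215*(-23 + 81) = -1215*58 = -70470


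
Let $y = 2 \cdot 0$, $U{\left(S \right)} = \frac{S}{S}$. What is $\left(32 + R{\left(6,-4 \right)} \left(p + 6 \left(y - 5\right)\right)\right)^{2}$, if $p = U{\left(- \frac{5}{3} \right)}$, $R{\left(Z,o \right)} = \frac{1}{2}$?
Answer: $\frac{1225}{4} \approx 306.25$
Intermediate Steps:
$U{\left(S \right)} = 1$
$y = 0$
$R{\left(Z,o \right)} = \frac{1}{2}$
$p = 1$
$\left(32 + R{\left(6,-4 \right)} \left(p + 6 \left(y - 5\right)\right)\right)^{2} = \left(32 + \frac{1 + 6 \left(0 - 5\right)}{2}\right)^{2} = \left(32 + \frac{1 + 6 \left(-5\right)}{2}\right)^{2} = \left(32 + \frac{1 - 30}{2}\right)^{2} = \left(32 + \frac{1}{2} \left(-29\right)\right)^{2} = \left(32 - \frac{29}{2}\right)^{2} = \left(\frac{35}{2}\right)^{2} = \frac{1225}{4}$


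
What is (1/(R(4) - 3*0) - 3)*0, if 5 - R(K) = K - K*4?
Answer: 0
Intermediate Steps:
R(K) = 5 + 3*K (R(K) = 5 - (K - K*4) = 5 - (K - 4*K) = 5 - (-3)*K = 5 + 3*K)
(1/(R(4) - 3*0) - 3)*0 = (1/((5 + 3*4) - 3*0) - 3)*0 = (1/((5 + 12) + 0) - 3)*0 = (1/(17 + 0) - 3)*0 = (1/17 - 3)*0 = -50/17*0 = 0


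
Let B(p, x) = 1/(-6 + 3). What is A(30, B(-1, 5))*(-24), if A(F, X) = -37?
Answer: 888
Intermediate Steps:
B(p, x) = -⅓ (B(p, x) = 1/(-3) = -⅓)
A(30, B(-1, 5))*(-24) = -37*(-24) = 888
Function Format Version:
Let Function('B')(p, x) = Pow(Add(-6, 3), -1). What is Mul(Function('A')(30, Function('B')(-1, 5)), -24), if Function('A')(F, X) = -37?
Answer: 888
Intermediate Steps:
Function('B')(p, x) = Rational(-1, 3) (Function('B')(p, x) = Pow(-3, -1) = Rational(-1, 3))
Mul(Function('A')(30, Function('B')(-1, 5)), -24) = Mul(-37, -24) = 888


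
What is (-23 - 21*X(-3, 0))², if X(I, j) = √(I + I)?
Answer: -2117 + 966*I*√6 ≈ -2117.0 + 2366.2*I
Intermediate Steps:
X(I, j) = √2*√I (X(I, j) = √(2*I) = √2*√I)
(-23 - 21*X(-3, 0))² = (-23 - 21*√2*√(-3))² = (-23 - 21*√2*I*√3)² = (-23 - 21*I*√6)²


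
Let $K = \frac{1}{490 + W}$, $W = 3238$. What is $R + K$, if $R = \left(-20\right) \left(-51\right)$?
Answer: $\frac{3802561}{3728} \approx 1020.0$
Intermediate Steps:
$R = 1020$
$K = \frac{1}{3728}$ ($K = \frac{1}{490 + 3238} = \frac{1}{3728} \approx 0.00026824$)
$R + K = 1020 + \frac{1}{3728} = \frac{3802561}{3728}$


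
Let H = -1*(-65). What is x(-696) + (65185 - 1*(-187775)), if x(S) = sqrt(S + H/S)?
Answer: 252960 + I*sqrt(84299694)/348 ≈ 2.5296e+5 + 26.384*I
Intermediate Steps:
H = 65
x(S) = sqrt(S + 65/S)
x(-696) + (65185 - 1*(-187775)) = sqrt(-696 + 65/(-696)) + (65185 - 1*(-187775)) = sqrt(-696 + 65*(-1/696)) + (65185 + 187775) = sqrt(-696 - 65/696) + 252960 = sqrt(-484481/696) + 252960 = I*sqrt(84299694)/348 + 252960 = 252960 + I*sqrt(84299694)/348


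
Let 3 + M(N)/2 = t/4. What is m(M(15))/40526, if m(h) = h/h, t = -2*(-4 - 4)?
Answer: 1/40526 ≈ 2.4676e-5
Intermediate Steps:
t = 16 (t = -2*(-8) = 16)
M(N) = 2 (M(N) = -6 + 2*(16/4) = -6 + 2*(16*(1/4)) = -6 + 2*4 = -6 + 8 = 2)
m(h) = 1
m(M(15))/40526 = 1/40526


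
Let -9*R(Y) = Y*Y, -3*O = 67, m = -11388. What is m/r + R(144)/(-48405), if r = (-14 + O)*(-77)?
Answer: -77827188/19345865 ≈ -4.0229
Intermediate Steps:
O = -67/3 (O = -⅓*67 = -67/3 ≈ -22.333)
R(Y) = -Y²/9 (R(Y) = -Y*Y/9 = -Y²/9)
r = 8393/3 (r = (-14 - 67/3)*(-77) = -109/3*(-77) = 8393/3 ≈ 2797.7)
m/r + R(144)/(-48405) = -11388/8393/3 - ⅑*144²/(-48405) = -11388*3/8393 - ⅑*20736*(-1/48405) = -34164/8393 - 2304*(-1/48405) = -34164/8393 + 768/16135 = -77827188/19345865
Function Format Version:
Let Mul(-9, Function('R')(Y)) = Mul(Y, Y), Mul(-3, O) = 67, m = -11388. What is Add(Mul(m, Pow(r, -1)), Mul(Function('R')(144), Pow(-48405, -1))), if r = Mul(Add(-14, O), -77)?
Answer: Rational(-77827188, 19345865) ≈ -4.0229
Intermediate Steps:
O = Rational(-67, 3) (O = Mul(Rational(-1, 3), 67) = Rational(-67, 3) ≈ -22.333)
Function('R')(Y) = Mul(Rational(-1, 9), Pow(Y, 2)) (Function('R')(Y) = Mul(Rational(-1, 9), Mul(Y, Y)) = Mul(Rational(-1, 9), Pow(Y, 2)))
r = Rational(8393, 3) (r = Mul(Add(-14, Rational(-67, 3)), -77) = Mul(Rational(-109, 3), -77) = Rational(8393, 3) ≈ 2797.7)
Add(Mul(m, Pow(r, -1)), Mul(Function('R')(144), Pow(-48405, -1))) = Add(Mul(-11388, Pow(Rational(8393, 3), -1)), Mul(Mul(Rational(-1, 9), Pow(144, 2)), Pow(-48405, -1))) = Add(Mul(-11388, Rational(3, 8393)), Mul(Mul(Rational(-1, 9), 20736), Rational(-1, 48405))) = Add(Rational(-34164, 8393), Mul(-2304, Rational(-1, 48405))) = Add(Rational(-34164, 8393), Rational(768, 16135)) = Rational(-77827188, 19345865)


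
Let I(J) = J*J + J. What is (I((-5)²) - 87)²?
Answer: 316969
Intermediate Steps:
I(J) = J + J² (I(J) = J² + J = J + J²)
(I((-5)²) - 87)² = ((-5)²*(1 + (-5)²) - 87)² = (25*(1 + 25) - 87)² = (25*26 - 87)² = (650 - 87)² = 563² = 316969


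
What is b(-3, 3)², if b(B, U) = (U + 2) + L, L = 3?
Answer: 64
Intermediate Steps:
b(B, U) = 5 + U (b(B, U) = (U + 2) + 3 = (2 + U) + 3 = 5 + U)
b(-3, 3)² = (5 + 3)² = 8² = 64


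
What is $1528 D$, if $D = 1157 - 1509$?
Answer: $-537856$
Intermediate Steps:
$D = -352$
$1528 D = 1528 \left(-352\right) = -537856$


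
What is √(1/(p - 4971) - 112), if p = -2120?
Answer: I*√5631622563/7091 ≈ 10.583*I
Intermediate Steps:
√(1/(p - 4971) - 112) = √(1/(-2120 - 4971) - 112) = √(1/(-7091) - 112) = √(-1/7091 - 112) = √(-794193/7091) = I*√5631622563/7091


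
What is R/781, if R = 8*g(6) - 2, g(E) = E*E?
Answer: 26/71 ≈ 0.36620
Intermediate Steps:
g(E) = E²
R = 286 (R = 8*6² - 2 = 8*36 - 2 = 288 - 2 = 286)
R/781 = 286/781 = 286*(1/781) = 26/71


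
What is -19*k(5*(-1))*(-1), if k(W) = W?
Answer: -95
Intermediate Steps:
-19*k(5*(-1))*(-1) = -95*(-1)*(-1) = -19*(-5)*(-1) = 95*(-1) = -95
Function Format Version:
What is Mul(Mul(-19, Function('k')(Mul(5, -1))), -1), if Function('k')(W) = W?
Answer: -95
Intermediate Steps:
Mul(Mul(-19, Function('k')(Mul(5, -1))), -1) = Mul(Mul(-19, Mul(5, -1)), -1) = Mul(Mul(-19, -5), -1) = Mul(95, -1) = -95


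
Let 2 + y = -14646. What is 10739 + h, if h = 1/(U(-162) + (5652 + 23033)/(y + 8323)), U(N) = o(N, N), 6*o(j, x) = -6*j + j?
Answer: 1772344347/165038 ≈ 10739.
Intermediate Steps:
y = -14648 (y = -2 - 14646 = -14648)
o(j, x) = -5*j/6 (o(j, x) = (-6*j + j)/6 = (-5*j)/6 = -5*j/6)
U(N) = -5*N/6
h = 1265/165038 (h = 1/(-5/6*(-162) + (5652 + 23033)/(-14648 + 8323)) = 1/(135 + 28685/(-6325)) = 1/(135 + 28685*(-1/6325)) = 1/(135 - 5737/1265) = 1/(165038/1265) = 1265/165038 ≈ 0.0076649)
10739 + h = 10739 + 1265/165038 = 1772344347/165038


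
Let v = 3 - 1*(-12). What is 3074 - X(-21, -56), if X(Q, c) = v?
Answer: 3059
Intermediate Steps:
v = 15 (v = 3 + 12 = 15)
X(Q, c) = 15
3074 - X(-21, -56) = 3074 - 1*15 = 3074 - 15 = 3059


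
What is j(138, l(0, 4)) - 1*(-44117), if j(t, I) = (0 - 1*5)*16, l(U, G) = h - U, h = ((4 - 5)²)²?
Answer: 44037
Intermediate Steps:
h = 1 (h = ((-1)²)² = 1² = 1)
l(U, G) = 1 - U
j(t, I) = -80 (j(t, I) = (0 - 5)*16 = -5*16 = -80)
j(138, l(0, 4)) - 1*(-44117) = -80 - 1*(-44117) = -80 + 44117 = 44037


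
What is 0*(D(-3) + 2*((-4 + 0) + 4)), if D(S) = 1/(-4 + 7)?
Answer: 0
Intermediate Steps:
D(S) = 1/3
0*(D(-3) + 2*((-4 + 0) + 4)) = 0*(1/3 + 2*((-4 + 0) + 4)) = 0*(1/3 + 2*(-4 + 4)) = 0*(1/3 + 2*0) = 0*(1/3 + 0) = 0*(1/3) = 0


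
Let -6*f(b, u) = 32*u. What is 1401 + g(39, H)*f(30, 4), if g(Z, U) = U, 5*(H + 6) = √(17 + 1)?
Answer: 1529 - 64*√2/5 ≈ 1510.9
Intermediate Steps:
f(b, u) = -16*u/3
H = -6 + 3*√2/5 (H = -6 + √(17 + 1)/5 = -6 + √18/5 = -6 + (3*√2)/5 = -6 + 3*√2/5 ≈ -5.1515)
1401 + g(39, H)*f(30, 4) = 1401 + (-6 + 3*√2/5)*(-16/3*4) = 1401 + (-6 + 3*√2/5)*(-64/3) = 1401 + (128 - 64*√2/5) = 1529 - 64*√2/5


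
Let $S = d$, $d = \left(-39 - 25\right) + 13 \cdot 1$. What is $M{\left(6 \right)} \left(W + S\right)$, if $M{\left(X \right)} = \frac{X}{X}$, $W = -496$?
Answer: $-547$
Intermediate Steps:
$M{\left(X \right)} = 1$
$d = -51$ ($d = -64 + 13 = -51$)
$S = -51$
$M{\left(6 \right)} \left(W + S\right) = 1 \left(-496 - 51\right) = 1 \left(-547\right) = -547$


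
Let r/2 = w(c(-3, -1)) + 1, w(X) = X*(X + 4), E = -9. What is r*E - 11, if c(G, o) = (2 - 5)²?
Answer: -2135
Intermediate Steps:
c(G, o) = 9 (c(G, o) = (-3)² = 9)
w(X) = X*(4 + X)
r = 236 (r = 2*(9*(4 + 9) + 1) = 2*(9*13 + 1) = 2*(117 + 1) = 2*118 = 236)
r*E - 11 = 236*(-9) - 11 = -2124 - 11 = -2135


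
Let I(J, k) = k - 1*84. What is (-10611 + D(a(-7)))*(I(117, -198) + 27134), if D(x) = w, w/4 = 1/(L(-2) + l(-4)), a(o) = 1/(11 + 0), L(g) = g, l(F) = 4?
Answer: -284872868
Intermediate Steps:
I(J, k) = -84 + k (I(J, k) = k - 84 = -84 + k)
a(o) = 1/11
w = 2 (w = 4/(-2 + 4) = 4/2 = 4*(½) = 2)
D(x) = 2
(-10611 + D(a(-7)))*(I(117, -198) + 27134) = (-10611 + 2)*((-84 - 198) + 27134) = -10609*(-282 + 27134) = -10609*26852 = -284872868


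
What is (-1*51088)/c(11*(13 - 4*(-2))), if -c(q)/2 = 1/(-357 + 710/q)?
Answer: -2088400808/231 ≈ -9.0407e+6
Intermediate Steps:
c(q) = -2/(-357 + 710/q)
(-1*51088)/c(11*(13 - 4*(-2))) = (-1*51088)/((2*(11*(13 - 4*(-2)))/(-710 + 357*(11*(13 - 4*(-2)))))) = -51088*(-710 + 357*(11*(13 + 8)))/(22*(13 + 8)) = -51088/(2*(11*21)/(-710 + 357*(11*21))) = -51088/(2*231/(-710 + 357*231)) = -51088/(2*231/(-710 + 82467)) = -51088/(2*231/81757) = -51088/(2*231*(1/81757)) = -51088/462/81757 = -51088*81757/462 = -2088400808/231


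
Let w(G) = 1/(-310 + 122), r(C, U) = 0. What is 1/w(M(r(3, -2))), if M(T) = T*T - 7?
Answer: -188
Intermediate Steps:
M(T) = -7 + T**2 (M(T) = T**2 - 7 = -7 + T**2)
w(G) = -1/188 (w(G) = 1/(-188) = -1/188)
1/w(M(r(3, -2))) = 1/(-1/188) = -188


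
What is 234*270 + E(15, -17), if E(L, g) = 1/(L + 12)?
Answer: 1705861/27 ≈ 63180.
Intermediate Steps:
E(L, g) = 1/(12 + L)
234*270 + E(15, -17) = 234*270 + 1/(12 + 15) = 63180 + 1/27 = 1705861/27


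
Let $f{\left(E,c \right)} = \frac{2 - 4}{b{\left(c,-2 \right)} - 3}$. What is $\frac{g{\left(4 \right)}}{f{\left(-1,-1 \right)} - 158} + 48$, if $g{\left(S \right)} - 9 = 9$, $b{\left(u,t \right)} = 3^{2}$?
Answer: $\frac{22746}{475} \approx 47.886$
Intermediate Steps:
$b{\left(u,t \right)} = 9$
$f{\left(E,c \right)} = - \frac{1}{3}$ ($f{\left(E,c \right)} = \frac{2 - 4}{9 - 3} = - \frac{2}{6} = \left(-2\right) \frac{1}{6} = - \frac{1}{3}$)
$g{\left(S \right)} = 18$ ($g{\left(S \right)} = 9 + 9 = 18$)
$\frac{g{\left(4 \right)}}{f{\left(-1,-1 \right)} - 158} + 48 = \frac{18}{- \frac{1}{3} - 158} + 48 = \frac{18}{- \frac{475}{3}} + 48 = 18 \left(- \frac{3}{475}\right) + 48 = - \frac{54}{475} + 48 = \frac{22746}{475}$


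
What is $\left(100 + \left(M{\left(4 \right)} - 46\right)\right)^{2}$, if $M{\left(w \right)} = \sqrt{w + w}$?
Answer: $2924 + 216 \sqrt{2} \approx 3229.5$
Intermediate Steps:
$M{\left(w \right)} = \sqrt{2} \sqrt{w}$ ($M{\left(w \right)} = \sqrt{2 w} = \sqrt{2} \sqrt{w}$)
$\left(100 + \left(M{\left(4 \right)} - 46\right)\right)^{2} = \left(100 - \left(46 - \sqrt{2} \sqrt{4}\right)\right)^{2} = \left(100 - \left(46 - \sqrt{2} \cdot 2\right)\right)^{2} = \left(100 - \left(46 - 2 \sqrt{2}\right)\right)^{2} = \left(54 + 2 \sqrt{2}\right)^{2}$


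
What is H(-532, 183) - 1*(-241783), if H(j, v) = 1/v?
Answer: 44246290/183 ≈ 2.4178e+5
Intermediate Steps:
H(-532, 183) - 1*(-241783) = 1/183 - 1*(-241783) = 1/183 + 241783 = 44246290/183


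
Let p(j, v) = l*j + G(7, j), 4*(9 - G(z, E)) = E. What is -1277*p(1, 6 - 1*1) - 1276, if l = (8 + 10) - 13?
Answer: -75339/4 ≈ -18835.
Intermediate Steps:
l = 5 (l = 18 - 13 = 5)
G(z, E) = 9 - E/4
p(j, v) = 9 + 19*j/4 (p(j, v) = 5*j + (9 - j/4) = 9 + 19*j/4)
-1277*p(1, 6 - 1*1) - 1276 = -1277*(9 + (19/4)*1) - 1276 = -1277*(9 + 19/4) - 1276 = -1277*55/4 - 1276 = -70235/4 - 1276 = -75339/4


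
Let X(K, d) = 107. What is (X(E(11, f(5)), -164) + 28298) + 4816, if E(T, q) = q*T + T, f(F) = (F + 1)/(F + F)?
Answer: 33221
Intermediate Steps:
f(F) = (1 + F)/(2*F) (f(F) = (1 + F)/((2*F)) = (1 + F)*(1/(2*F)) = (1 + F)/(2*F))
E(T, q) = T + T*q (E(T, q) = T*q + T = T + T*q)
(X(E(11, f(5)), -164) + 28298) + 4816 = (107 + 28298) + 4816 = 28405 + 4816 = 33221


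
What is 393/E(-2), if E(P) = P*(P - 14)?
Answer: 393/32 ≈ 12.281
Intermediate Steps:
E(P) = P*(-14 + P)
393/E(-2) = 393/((-2*(-14 - 2))) = 393/((-2*(-16))) = 393/32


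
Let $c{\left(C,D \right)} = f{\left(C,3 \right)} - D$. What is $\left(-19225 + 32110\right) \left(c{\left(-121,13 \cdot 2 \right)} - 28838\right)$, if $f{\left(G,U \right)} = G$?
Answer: $-373471725$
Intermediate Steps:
$c{\left(C,D \right)} = C - D$
$\left(-19225 + 32110\right) \left(c{\left(-121,13 \cdot 2 \right)} - 28838\right) = \left(-19225 + 32110\right) \left(\left(-121 - 13 \cdot 2\right) - 28838\right) = 12885 \left(\left(-121 - 26\right) - 28838\right) = 12885 \left(-147 - 28838\right) = 12885 \left(-28985\right) = -373471725$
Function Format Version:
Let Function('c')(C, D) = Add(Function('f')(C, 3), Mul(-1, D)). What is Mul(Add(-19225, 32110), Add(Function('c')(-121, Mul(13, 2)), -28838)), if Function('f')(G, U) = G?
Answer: -373471725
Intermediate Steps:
Function('c')(C, D) = Add(C, Mul(-1, D))
Mul(Add(-19225, 32110), Add(Function('c')(-121, Mul(13, 2)), -28838)) = Mul(Add(-19225, 32110), Add(Add(-121, Mul(-1, Mul(13, 2))), -28838)) = Mul(12885, Add(Add(-121, Mul(-1, 26)), -28838)) = Mul(12885, Add(Add(-121, -26), -28838)) = Mul(12885, Add(-147, -28838)) = Mul(12885, -28985) = -373471725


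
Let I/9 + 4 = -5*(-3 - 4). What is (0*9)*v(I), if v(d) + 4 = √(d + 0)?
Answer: 0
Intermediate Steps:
I = 279 (I = -36 + 9*(-5*(-3 - 4)) = -36 + 9*(-5*(-7)) = -36 + 9*35 = -36 + 315 = 279)
v(d) = -4 + √d (v(d) = -4 + √(d + 0) = -4 + √d)
(0*9)*v(I) = (0*9)*(-4 + √279) = 0*(-4 + 3*√31) = 0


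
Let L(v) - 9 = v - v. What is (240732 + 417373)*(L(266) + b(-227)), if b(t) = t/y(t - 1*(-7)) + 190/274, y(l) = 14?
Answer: -1175845605/274 ≈ -4.2914e+6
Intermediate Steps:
L(v) = 9 (L(v) = 9 + (v - v) = 9 + 0 = 9)
b(t) = 95/137 + t/14 (b(t) = t/14 + 190/274 = t*(1/14) + 190*(1/274) = t/14 + 95/137 = 95/137 + t/14)
(240732 + 417373)*(L(266) + b(-227)) = (240732 + 417373)*(9 + (95/137 + (1/14)*(-227))) = 658105*(9 + (95/137 - 227/14)) = 658105*(9 - 29769/1918) = 658105*(-12507/1918) = -1175845605/274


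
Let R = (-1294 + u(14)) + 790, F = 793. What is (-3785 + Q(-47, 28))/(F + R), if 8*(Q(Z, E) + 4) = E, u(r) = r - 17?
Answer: -7571/572 ≈ -13.236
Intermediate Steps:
u(r) = -17 + r
Q(Z, E) = -4 + E/8
R = -507 (R = (-1294 + (-17 + 14)) + 790 = (-1294 - 3) + 790 = -1297 + 790 = -507)
(-3785 + Q(-47, 28))/(F + R) = (-3785 + (-4 + (⅛)*28))/(793 - 507) = (-3785 + (-4 + 7/2))/286 = (-3785 - ½)*(1/286) = -7571/2*1/286 = -7571/572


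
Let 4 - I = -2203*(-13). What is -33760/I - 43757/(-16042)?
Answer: 358911923/91872534 ≈ 3.9066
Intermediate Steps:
I = -28635 (I = 4 - (-2203)*(-13) = 4 - 1*28639 = 4 - 28639 = -28635)
-33760/I - 43757/(-16042) = -33760/(-28635) - 43757/(-16042) = -33760*(-1/28635) - 43757*(-1/16042) = 6752/5727 + 43757/16042 = 358911923/91872534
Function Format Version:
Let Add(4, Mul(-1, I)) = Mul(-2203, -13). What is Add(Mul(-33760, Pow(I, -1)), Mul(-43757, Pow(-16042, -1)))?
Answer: Rational(358911923, 91872534) ≈ 3.9066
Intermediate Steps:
I = -28635 (I = Add(4, Mul(-1, Mul(-2203, -13))) = Add(4, Mul(-1, 28639)) = Add(4, -28639) = -28635)
Add(Mul(-33760, Pow(I, -1)), Mul(-43757, Pow(-16042, -1))) = Add(Mul(-33760, Pow(-28635, -1)), Mul(-43757, Pow(-16042, -1))) = Add(Mul(-33760, Rational(-1, 28635)), Mul(-43757, Rational(-1, 16042))) = Add(Rational(6752, 5727), Rational(43757, 16042)) = Rational(358911923, 91872534)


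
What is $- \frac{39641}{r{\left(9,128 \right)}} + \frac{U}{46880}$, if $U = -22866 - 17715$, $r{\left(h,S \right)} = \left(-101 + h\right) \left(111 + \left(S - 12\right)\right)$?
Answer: $\frac{252719119}{244760480} \approx 1.0325$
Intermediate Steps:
$r{\left(h,S \right)} = \left(-101 + h\right) \left(99 + S\right)$ ($r{\left(h,S \right)} = \left(-101 + h\right) \left(111 + \left(S - 12\right)\right) = \left(-101 + h\right) \left(111 + \left(-12 + S\right)\right) = \left(-101 + h\right) \left(99 + S\right)$)
$U = -40581$ ($U = -22866 - 17715 = -40581$)
$- \frac{39641}{r{\left(9,128 \right)}} + \frac{U}{46880} = - \frac{39641}{-9999 - 12928 + 99 \cdot 9 + 128 \cdot 9} - \frac{40581}{46880} = - \frac{39641}{-9999 - 12928 + 891 + 1152} - \frac{40581}{46880} = - \frac{39641}{-20884} - \frac{40581}{46880} = \left(-39641\right) \left(- \frac{1}{20884}\right) - \frac{40581}{46880} = \frac{39641}{20884} - \frac{40581}{46880} = \frac{252719119}{244760480}$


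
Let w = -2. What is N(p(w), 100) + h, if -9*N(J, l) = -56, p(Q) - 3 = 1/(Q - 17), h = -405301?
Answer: -3647653/9 ≈ -4.0530e+5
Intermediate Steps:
p(Q) = 3 + 1/(-17 + Q) (p(Q) = 3 + 1/(Q - 17) = 3 + 1/(-17 + Q))
N(J, l) = 56/9 (N(J, l) = -1/9*(-56) = 56/9)
N(p(w), 100) + h = 56/9 - 405301 = -3647653/9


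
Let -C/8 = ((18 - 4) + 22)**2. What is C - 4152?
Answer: -14520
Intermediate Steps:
C = -10368 (C = -8*((18 - 4) + 22)**2 = -8*(14 + 22)**2 = -8*36**2 = -8*1296 = -10368)
C - 4152 = -10368 - 4152 = -14520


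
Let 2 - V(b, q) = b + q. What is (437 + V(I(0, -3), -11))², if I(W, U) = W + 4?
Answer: 198916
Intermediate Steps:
I(W, U) = 4 + W
V(b, q) = 2 - b - q (V(b, q) = 2 - (b + q) = 2 + (-b - q) = 2 - b - q)
(437 + V(I(0, -3), -11))² = (437 + (2 - (4 + 0) - 1*(-11)))² = (437 + (2 - 1*4 + 11))² = (437 + (2 - 4 + 11))² = (437 + 9)² = 446² = 198916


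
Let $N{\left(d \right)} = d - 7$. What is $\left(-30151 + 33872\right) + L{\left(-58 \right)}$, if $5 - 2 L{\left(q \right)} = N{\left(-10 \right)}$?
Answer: $3732$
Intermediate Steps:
$N{\left(d \right)} = -7 + d$ ($N{\left(d \right)} = d - 7 = -7 + d$)
$L{\left(q \right)} = 11$ ($L{\left(q \right)} = \frac{5}{2} - \frac{-7 - 10}{2} = \frac{5}{2} - - \frac{17}{2} = \frac{5}{2} + \frac{17}{2} = 11$)
$\left(-30151 + 33872\right) + L{\left(-58 \right)} = \left(-30151 + 33872\right) + 11 = 3721 + 11 = 3732$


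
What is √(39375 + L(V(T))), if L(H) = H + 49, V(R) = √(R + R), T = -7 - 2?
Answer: √(39424 + 3*I*√2) ≈ 198.55 + 0.011*I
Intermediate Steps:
T = -9
V(R) = √2*√R (V(R) = √(2*R) = √2*√R)
L(H) = 49 + H
√(39375 + L(V(T))) = √(39375 + (49 + √2*√(-9))) = √(39375 + (49 + √2*(3*I))) = √(39375 + (49 + 3*I*√2)) = √(39424 + 3*I*√2)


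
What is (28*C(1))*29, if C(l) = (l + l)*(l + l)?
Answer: 3248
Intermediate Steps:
C(l) = 4*l² (C(l) = (2*l)*(2*l) = 4*l²)
(28*C(1))*29 = (28*(4*1²))*29 = (28*(4*1))*29 = (28*4)*29 = 112*29 = 3248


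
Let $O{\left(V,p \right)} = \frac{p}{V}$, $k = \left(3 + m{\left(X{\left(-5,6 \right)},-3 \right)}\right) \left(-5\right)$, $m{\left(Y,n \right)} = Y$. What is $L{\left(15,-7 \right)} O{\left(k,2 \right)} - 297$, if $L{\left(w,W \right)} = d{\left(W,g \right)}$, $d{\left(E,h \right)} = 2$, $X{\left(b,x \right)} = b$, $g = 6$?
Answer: $- \frac{1483}{5} \approx -296.6$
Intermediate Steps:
$L{\left(w,W \right)} = 2$
$k = 10$ ($k = \left(3 - 5\right) \left(-5\right) = \left(-2\right) \left(-5\right) = 10$)
$L{\left(15,-7 \right)} O{\left(k,2 \right)} - 297 = 2 \cdot \frac{2}{10} - 297 = 2 \cdot 2 \cdot \frac{1}{10} - 297 = 2 \cdot \frac{1}{5} - 297 = \frac{2}{5} - 297 = - \frac{1483}{5}$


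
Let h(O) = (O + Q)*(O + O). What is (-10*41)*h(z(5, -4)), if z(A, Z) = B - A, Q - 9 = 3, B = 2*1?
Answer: 22140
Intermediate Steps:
B = 2
Q = 12 (Q = 9 + 3 = 12)
z(A, Z) = 2 - A
h(O) = 2*O*(12 + O) (h(O) = (O + 12)*(O + O) = (12 + O)*(2*O) = 2*O*(12 + O))
(-10*41)*h(z(5, -4)) = (-10*41)*(2*(2 - 1*5)*(12 + (2 - 1*5))) = -820*(2 - 5)*(12 + (2 - 5)) = -820*(-3)*(12 - 3) = -820*(-3)*9 = -410*(-54) = 22140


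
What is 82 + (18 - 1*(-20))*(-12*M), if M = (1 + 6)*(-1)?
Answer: 3274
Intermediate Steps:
M = -7 (M = 7*(-1) = -7)
82 + (18 - 1*(-20))*(-12*M) = 82 + (18 - 1*(-20))*(-12*(-7)) = 82 + (18 + 20)*84 = 82 + 38*84 = 82 + 3192 = 3274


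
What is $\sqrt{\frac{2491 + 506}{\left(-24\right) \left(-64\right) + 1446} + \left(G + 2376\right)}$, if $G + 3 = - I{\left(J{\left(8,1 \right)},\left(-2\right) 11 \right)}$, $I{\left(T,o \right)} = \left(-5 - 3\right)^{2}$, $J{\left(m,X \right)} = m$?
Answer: $\frac{\sqrt{2282368130}}{994} \approx 48.063$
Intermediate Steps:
$I{\left(T,o \right)} = 64$ ($I{\left(T,o \right)} = \left(-8\right)^{2} = 64$)
$G = -67$ ($G = -3 - 64 = -67$)
$\sqrt{\frac{2491 + 506}{\left(-24\right) \left(-64\right) + 1446} + \left(G + 2376\right)} = \sqrt{\frac{2491 + 506}{\left(-24\right) \left(-64\right) + 1446} + \left(-67 + 2376\right)} = \sqrt{\frac{2997}{1536 + 1446} + 2309} = \sqrt{\frac{2997}{2982} + 2309} = \sqrt{2997 \cdot \frac{1}{2982} + 2309} = \sqrt{\frac{999}{994} + 2309} = \sqrt{\frac{2296145}{994}} = \frac{\sqrt{2282368130}}{994}$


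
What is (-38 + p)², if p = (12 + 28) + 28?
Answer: 900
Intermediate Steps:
p = 68 (p = 40 + 28 = 68)
(-38 + p)² = (-38 + 68)² = 30² = 900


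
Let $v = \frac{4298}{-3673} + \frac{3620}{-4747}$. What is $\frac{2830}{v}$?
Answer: $- \frac{24671559365}{16849433} \approx -1464.2$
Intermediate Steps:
$v = - \frac{33698866}{17435731}$ ($v = 4298 \left(- \frac{1}{3673}\right) + 3620 \left(- \frac{1}{4747}\right) = - \frac{4298}{3673} - \frac{3620}{4747} = - \frac{33698866}{17435731} \approx -1.9327$)
$\frac{2830}{v} = \frac{2830}{- \frac{33698866}{17435731}} = 2830 \left(- \frac{17435731}{33698866}\right) = - \frac{24671559365}{16849433}$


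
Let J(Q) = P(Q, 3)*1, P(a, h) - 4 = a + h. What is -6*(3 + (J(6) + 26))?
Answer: -252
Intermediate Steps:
P(a, h) = 4 + a + h (P(a, h) = 4 + (a + h) = 4 + a + h)
J(Q) = 7 + Q (J(Q) = (4 + Q + 3)*1 = (7 + Q)*1 = 7 + Q)
-6*(3 + (J(6) + 26)) = -6*(3 + ((7 + 6) + 26)) = -6*(3 + (13 + 26)) = -6*(3 + 39) = -6*42 = -252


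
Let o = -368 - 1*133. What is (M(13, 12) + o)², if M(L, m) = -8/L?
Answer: 42523441/169 ≈ 2.5162e+5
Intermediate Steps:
o = -501 (o = -368 - 133 = -501)
(M(13, 12) + o)² = (-8/13 - 501)² = (-6521/13)² = 42523441/169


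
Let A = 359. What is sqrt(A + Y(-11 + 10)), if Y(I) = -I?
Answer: 6*sqrt(10) ≈ 18.974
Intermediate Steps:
sqrt(A + Y(-11 + 10)) = sqrt(359 - (-11 + 10)) = sqrt(359 - 1*(-1)) = sqrt(359 + 1) = sqrt(360) = 6*sqrt(10)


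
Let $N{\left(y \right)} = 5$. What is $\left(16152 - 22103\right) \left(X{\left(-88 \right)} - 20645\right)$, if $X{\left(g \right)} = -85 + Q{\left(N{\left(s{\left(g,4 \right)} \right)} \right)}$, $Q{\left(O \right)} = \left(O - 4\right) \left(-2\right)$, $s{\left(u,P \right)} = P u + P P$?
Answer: $123376132$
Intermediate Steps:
$s{\left(u,P \right)} = P^{2} + P u$ ($s{\left(u,P \right)} = P u + P^{2} = P^{2} + P u$)
$Q{\left(O \right)} = 8 - 2 O$ ($Q{\left(O \right)} = \left(-4 + O\right) \left(-2\right) = 8 - 2 O$)
$X{\left(g \right)} = -87$ ($X{\left(g \right)} = -85 + \left(8 - 10\right) = -85 - 2 = -87$)
$\left(16152 - 22103\right) \left(X{\left(-88 \right)} - 20645\right) = \left(16152 - 22103\right) \left(-87 - 20645\right) = \left(-5951\right) \left(-20732\right) = 123376132$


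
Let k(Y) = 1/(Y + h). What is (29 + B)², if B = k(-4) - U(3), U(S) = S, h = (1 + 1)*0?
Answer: 10609/16 ≈ 663.06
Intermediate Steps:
h = 0 (h = 2*0 = 0)
k(Y) = 1/Y (k(Y) = 1/(Y + 0) = 1/Y)
B = -13/4 (B = 1/(-4) - 1*3 = -¼ - 3 = -13/4 ≈ -3.2500)
(29 + B)² = (29 - 13/4)² = (103/4)² = 10609/16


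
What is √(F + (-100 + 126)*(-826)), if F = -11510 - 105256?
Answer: 13*I*√818 ≈ 371.81*I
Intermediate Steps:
F = -116766
√(F + (-100 + 126)*(-826)) = √(-116766 + (-100 + 126)*(-826)) = √(-116766 + 26*(-826)) = √(-116766 - 21476) = √(-138242) = 13*I*√818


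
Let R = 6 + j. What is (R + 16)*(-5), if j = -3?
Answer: -95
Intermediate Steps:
R = 3 (R = 6 - 3 = 3)
(R + 16)*(-5) = (3 + 16)*(-5) = 19*(-5) = -95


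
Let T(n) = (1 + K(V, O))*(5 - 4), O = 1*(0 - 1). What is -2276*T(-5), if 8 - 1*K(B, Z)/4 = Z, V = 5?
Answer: -84212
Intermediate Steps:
O = -1 (O = 1*(-1) = -1)
K(B, Z) = 32 - 4*Z
T(n) = 37 (T(n) = (1 + (32 - 4*(-1)))*(5 - 4) = (1 + (32 + 4))*1 = (1 + 36)*1 = 37*1 = 37)
-2276*T(-5) = -2276*37 = -84212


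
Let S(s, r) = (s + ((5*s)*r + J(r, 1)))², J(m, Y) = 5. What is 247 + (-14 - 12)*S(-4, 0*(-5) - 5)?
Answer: -264979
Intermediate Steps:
S(s, r) = (5 + s + 5*r*s)² (S(s, r) = (s + ((5*s)*r + 5))² = (s + (5*r*s + 5))² = (s + (5 + 5*r*s))² = (5 + s + 5*r*s)²)
247 + (-14 - 12)*S(-4, 0*(-5) - 5) = 247 + (-14 - 12)*(5 - 4 + 5*(0*(-5) - 5)*(-4))² = 247 - 26*(5 - 4 + 5*(0 - 5)*(-4))² = 247 - 26*(5 - 4 + 5*(-5)*(-4))² = 247 - 26*(5 - 4 + 100)² = 247 - 26*101² = 247 - 26*10201 = 247 - 265226 = -264979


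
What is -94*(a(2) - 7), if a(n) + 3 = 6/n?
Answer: 658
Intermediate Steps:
a(n) = -3 + 6/n
-94*(a(2) - 7) = -94*((-3 + 6/2) - 7) = -94*((-3 + 6*(1/2)) - 7) = -94*((-3 + 3) - 7) = -94*(0 - 7) = -94*(-7) = 658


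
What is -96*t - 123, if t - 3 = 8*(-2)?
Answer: 1125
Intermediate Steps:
t = -13 (t = 3 + 8*(-2) = 3 - 16 = -13)
-96*t - 123 = -96*(-13) - 123 = 1248 - 123 = 1125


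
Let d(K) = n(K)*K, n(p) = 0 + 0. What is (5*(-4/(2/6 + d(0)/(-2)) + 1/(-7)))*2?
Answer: -850/7 ≈ -121.43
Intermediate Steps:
n(p) = 0
d(K) = 0 (d(K) = 0*K = 0)
(5*(-4/(2/6 + d(0)/(-2)) + 1/(-7)))*2 = (5*(-4/(2/6 + 0/(-2)) + 1/(-7)))*2 = (5*(-4/(2*(⅙) + 0*(-½)) + 1*(-⅐)))*2 = (5*(-4/(⅓ + 0) - ⅐))*2 = (5*(-4/⅓ - ⅐))*2 = (5*(-4*3 - ⅐))*2 = (5*(-12 - ⅐))*2 = (5*(-85/7))*2 = -425/7*2 = -850/7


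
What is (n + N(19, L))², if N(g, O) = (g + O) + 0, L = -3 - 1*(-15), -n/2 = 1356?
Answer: 7187761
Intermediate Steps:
n = -2712 (n = -2*1356 = -2712)
L = 12 (L = -3 + 15 = 12)
N(g, O) = O + g (N(g, O) = (O + g) + 0 = O + g)
(n + N(19, L))² = (-2712 + (12 + 19))² = (-2712 + 31)² = (-2681)² = 7187761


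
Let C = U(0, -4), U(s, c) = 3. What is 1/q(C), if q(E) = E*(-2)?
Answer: -⅙ ≈ -0.16667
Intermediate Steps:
C = 3
q(E) = -2*E
1/q(C) = 1/(-2*3) = 1/(-6) = -⅙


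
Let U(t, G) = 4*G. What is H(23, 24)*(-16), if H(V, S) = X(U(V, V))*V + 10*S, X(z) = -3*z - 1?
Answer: 98096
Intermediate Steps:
X(z) = -1 - 3*z
H(V, S) = 10*S + V*(-1 - 12*V) (H(V, S) = (-1 - 12*V)*V + 10*S = V*(-1 - 12*V) + 10*S = 10*S + V*(-1 - 12*V))
H(23, 24)*(-16) = (10*24 - 1*23*(1 + 12*23))*(-16) = (240 - 1*23*(1 + 276))*(-16) = (240 - 1*23*277)*(-16) = (240 - 6371)*(-16) = -6131*(-16) = 98096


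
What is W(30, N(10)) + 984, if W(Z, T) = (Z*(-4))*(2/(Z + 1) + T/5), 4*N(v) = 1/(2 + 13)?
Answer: 151258/155 ≈ 975.86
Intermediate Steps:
N(v) = 1/60 (N(v) = 1/(4*(2 + 13)) = (¼)/15 = (¼)*(1/15) = 1/60)
W(Z, T) = -4*Z*(2/(1 + Z) + T/5) (W(Z, T) = (-4*Z)*(2/(1 + Z) + T*(⅕)) = (-4*Z)*(2/(1 + Z) + T/5) = -4*Z*(2/(1 + Z) + T/5))
W(30, N(10)) + 984 = -4*30*(10 + 1/60 + (1/60)*30)/(5 + 5*30) + 984 = -4*30*(10 + 1/60 + ½)/(5 + 150) + 984 = -4*30*631/60/155 + 984 = -4*30*1/155*631/60 + 984 = -1262/155 + 984 = 151258/155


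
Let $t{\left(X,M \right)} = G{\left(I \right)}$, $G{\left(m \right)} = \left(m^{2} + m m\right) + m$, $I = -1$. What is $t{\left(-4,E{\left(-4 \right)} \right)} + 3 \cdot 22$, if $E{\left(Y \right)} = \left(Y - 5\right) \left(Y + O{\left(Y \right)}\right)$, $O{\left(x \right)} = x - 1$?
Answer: $67$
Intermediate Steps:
$O{\left(x \right)} = -1 + x$ ($O{\left(x \right)} = x - 1 = -1 + x$)
$E{\left(Y \right)} = \left(-1 + 2 Y\right) \left(-5 + Y\right)$ ($E{\left(Y \right)} = \left(Y - 5\right) \left(Y + \left(-1 + Y\right)\right) = \left(-5 + Y\right) \left(-1 + 2 Y\right) = \left(-1 + 2 Y\right) \left(-5 + Y\right)$)
$G{\left(m \right)} = m + 2 m^{2}$ ($G{\left(m \right)} = \left(m^{2} + m^{2}\right) + m = 2 m^{2} + m = m + 2 m^{2}$)
$t{\left(X,M \right)} = 1$ ($t{\left(X,M \right)} = - (1 + 2 \left(-1\right)) = - (1 - 2) = \left(-1\right) \left(-1\right) = 1$)
$t{\left(-4,E{\left(-4 \right)} \right)} + 3 \cdot 22 = 1 + 3 \cdot 22 = 1 + 66 = 67$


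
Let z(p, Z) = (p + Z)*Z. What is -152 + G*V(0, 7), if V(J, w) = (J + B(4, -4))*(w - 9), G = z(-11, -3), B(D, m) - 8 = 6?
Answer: -1328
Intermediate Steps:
B(D, m) = 14 (B(D, m) = 8 + 6 = 14)
z(p, Z) = Z*(Z + p) (z(p, Z) = (Z + p)*Z = Z*(Z + p))
G = 42 (G = -3*(-3 - 11) = -3*(-14) = 42)
V(J, w) = (-9 + w)*(14 + J) (V(J, w) = (J + 14)*(w - 9) = (14 + J)*(-9 + w) = (-9 + w)*(14 + J))
-152 + G*V(0, 7) = -152 + 42*(-126 - 9*0 + 14*7 + 0*7) = -152 + 42*(-126 + 0 + 98 + 0) = -152 + 42*(-28) = -152 - 1176 = -1328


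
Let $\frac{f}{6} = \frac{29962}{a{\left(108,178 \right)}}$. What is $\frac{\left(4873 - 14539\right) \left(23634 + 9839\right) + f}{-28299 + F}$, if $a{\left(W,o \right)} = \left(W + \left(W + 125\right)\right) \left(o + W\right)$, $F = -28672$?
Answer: $\frac{15777269437848}{2778076873} \approx 5679.2$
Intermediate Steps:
$a{\left(W,o \right)} = \left(125 + 2 W\right) \left(W + o\right)$ ($a{\left(W,o \right)} = \left(W + \left(125 + W\right)\right) \left(W + o\right) = \left(125 + 2 W\right) \left(W + o\right)$)
$f = \frac{89886}{48763}$ ($f = 6 \frac{29962}{2 \cdot 108^{2} + 125 \cdot 108 + 125 \cdot 178 + 2 \cdot 108 \cdot 178} = 6 \frac{29962}{2 \cdot 11664 + 13500 + 22250 + 38448} = 6 \frac{29962}{23328 + 13500 + 22250 + 38448} = 6 \cdot \frac{29962}{97526} = 6 \cdot 29962 \cdot \frac{1}{97526} = 6 \cdot \frac{14981}{48763} = \frac{89886}{48763} \approx 1.8433$)
$\frac{\left(4873 - 14539\right) \left(23634 + 9839\right) + f}{-28299 + F} = \frac{\left(4873 - 14539\right) \left(23634 + 9839\right) + \frac{89886}{48763}}{-28299 - 28672} = \frac{\left(-9666\right) 33473 + \frac{89886}{48763}}{-56971} = \left(-323550018 + \frac{89886}{48763}\right) \left(- \frac{1}{56971}\right) = \left(- \frac{15777269437848}{48763}\right) \left(- \frac{1}{56971}\right) = \frac{15777269437848}{2778076873}$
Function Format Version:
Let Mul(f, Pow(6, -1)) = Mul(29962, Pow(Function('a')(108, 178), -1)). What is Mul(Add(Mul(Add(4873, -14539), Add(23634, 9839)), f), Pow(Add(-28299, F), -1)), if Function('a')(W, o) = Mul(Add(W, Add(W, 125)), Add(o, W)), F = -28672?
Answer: Rational(15777269437848, 2778076873) ≈ 5679.2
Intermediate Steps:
Function('a')(W, o) = Mul(Add(125, Mul(2, W)), Add(W, o)) (Function('a')(W, o) = Mul(Add(W, Add(125, W)), Add(W, o)) = Mul(Add(125, Mul(2, W)), Add(W, o)))
f = Rational(89886, 48763) (f = Mul(6, Mul(29962, Pow(Add(Mul(2, Pow(108, 2)), Mul(125, 108), Mul(125, 178), Mul(2, 108, 178)), -1))) = Mul(6, Mul(29962, Pow(Add(Mul(2, 11664), 13500, 22250, 38448), -1))) = Mul(6, Mul(29962, Pow(Add(23328, 13500, 22250, 38448), -1))) = Mul(6, Mul(29962, Pow(97526, -1))) = Mul(6, Mul(29962, Rational(1, 97526))) = Mul(6, Rational(14981, 48763)) = Rational(89886, 48763) ≈ 1.8433)
Mul(Add(Mul(Add(4873, -14539), Add(23634, 9839)), f), Pow(Add(-28299, F), -1)) = Mul(Add(Mul(Add(4873, -14539), Add(23634, 9839)), Rational(89886, 48763)), Pow(Add(-28299, -28672), -1)) = Mul(Add(Mul(-9666, 33473), Rational(89886, 48763)), Pow(-56971, -1)) = Mul(Add(-323550018, Rational(89886, 48763)), Rational(-1, 56971)) = Mul(Rational(-15777269437848, 48763), Rational(-1, 56971)) = Rational(15777269437848, 2778076873)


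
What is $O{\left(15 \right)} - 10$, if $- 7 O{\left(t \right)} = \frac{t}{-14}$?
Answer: $- \frac{965}{98} \approx -9.8469$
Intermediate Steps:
$O{\left(t \right)} = \frac{t}{98}$ ($O{\left(t \right)} = - \frac{t \frac{1}{-14}}{7} = - \frac{t \left(- \frac{1}{14}\right)}{7} = - \frac{\left(- \frac{1}{14}\right) t}{7} = \frac{t}{98}$)
$O{\left(15 \right)} - 10 = \frac{1}{98} \cdot 15 - 10 = \frac{15}{98} - 10 = - \frac{965}{98}$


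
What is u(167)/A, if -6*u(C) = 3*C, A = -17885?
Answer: 167/35770 ≈ 0.0046687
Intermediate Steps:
u(C) = -C/2
u(167)/A = -½*167/(-17885) = -167/2*(-1/17885) = 167/35770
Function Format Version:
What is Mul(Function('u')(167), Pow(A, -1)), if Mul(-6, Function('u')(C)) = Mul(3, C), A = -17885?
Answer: Rational(167, 35770) ≈ 0.0046687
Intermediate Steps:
Function('u')(C) = Mul(Rational(-1, 2), C) (Function('u')(C) = Mul(Rational(-1, 6), Mul(3, C)) = Mul(Rational(-1, 2), C))
Mul(Function('u')(167), Pow(A, -1)) = Mul(Mul(Rational(-1, 2), 167), Pow(-17885, -1)) = Mul(Rational(-167, 2), Rational(-1, 17885)) = Rational(167, 35770)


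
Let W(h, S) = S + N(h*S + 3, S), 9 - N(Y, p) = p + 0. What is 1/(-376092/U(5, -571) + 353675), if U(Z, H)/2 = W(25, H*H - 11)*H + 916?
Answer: 4223/1493757571 ≈ 2.8271e-6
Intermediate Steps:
N(Y, p) = 9 - p (N(Y, p) = 9 - (p + 0) = 9 - p)
W(h, S) = 9 (W(h, S) = S + (9 - S) = 9)
U(Z, H) = 1832 + 18*H (U(Z, H) = 2*(9*H + 916) = 2*(916 + 9*H) = 1832 + 18*H)
1/(-376092/U(5, -571) + 353675) = 1/(-376092/(1832 + 18*(-571)) + 353675) = 1/(-376092/(1832 - 10278) + 353675) = 1/(-376092/(-8446) + 353675) = 1/(-376092*(-1/8446) + 353675) = 1/(188046/4223 + 353675) = 1/(1493757571/4223) = 4223/1493757571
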